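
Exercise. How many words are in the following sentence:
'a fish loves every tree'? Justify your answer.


Split into words: a | fish | loves | every | tree = 5 words.

5


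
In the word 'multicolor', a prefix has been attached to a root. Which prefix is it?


The word 'multicolor' = 'multi' (prefix) + 'color' (root). The prefix is 'multi'.

multi


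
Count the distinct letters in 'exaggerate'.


Unique letters in 'exaggerate': {a, e, g, r, t, x} = 6 distinct letters.

6


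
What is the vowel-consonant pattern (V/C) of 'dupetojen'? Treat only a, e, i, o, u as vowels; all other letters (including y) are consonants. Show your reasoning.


Letter mapping: d = C, u = V, p = C, e = V, t = C, o = V, j = C, e = V, n = C.

CVCVCVCVC


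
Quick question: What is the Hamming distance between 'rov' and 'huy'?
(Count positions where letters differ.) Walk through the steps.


Alignment:
Position 1: 'r' vs 'h' = DIFFER
Position 2: 'o' vs 'u' = DIFFER
Position 3: 'v' vs 'y' = DIFFER
Total differences: 3

3


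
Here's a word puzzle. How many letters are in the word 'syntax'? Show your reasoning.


Spell out 'syntax' and number each letter: s(1), y(2), n(3), t(4), a(5), x(6). Total: 6 letters.

6


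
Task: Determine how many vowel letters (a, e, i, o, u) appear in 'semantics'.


Vowels in 'semantics': e, a, i = 3 vowels.

3


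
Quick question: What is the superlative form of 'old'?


Apply superlative formation (add -est): 'old' -> 'oldest'.

oldest


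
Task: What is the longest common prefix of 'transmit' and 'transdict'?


Compare from the start: 5 characters match: 'trans'. Mismatch at position 6: 'm' vs 'd'.

trans


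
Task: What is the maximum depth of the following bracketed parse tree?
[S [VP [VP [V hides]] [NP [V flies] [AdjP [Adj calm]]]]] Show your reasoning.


Count bracket nesting levels:
'[' at pos 0: depth = 1
'[' at pos 3: depth = 2
'[' at pos 7: depth = 3
'[' at pos 11: depth = 4
'[' at pos 22: depth = 3
'[' at pos 26: depth = 4
'[' at pos 36: depth = 4
'[' at pos 42: depth = 5
Maximum depth reached: 5

5


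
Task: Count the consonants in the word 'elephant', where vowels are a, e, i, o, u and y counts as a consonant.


Consonants in 'elephant': l, p, h, n, t = 5 consonants.

5


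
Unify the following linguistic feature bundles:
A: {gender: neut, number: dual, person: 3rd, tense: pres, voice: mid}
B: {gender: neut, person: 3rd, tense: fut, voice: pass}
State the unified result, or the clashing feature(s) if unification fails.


Compare features:
gender: A=neut vs B=neut -> unified: neut
number: A=dual vs B=_ -> unified: dual
person: A=3rd vs B=3rd -> unified: 3rd
tense: A=pres vs B=fut -> CLASH
voice: A=mid vs B=pass -> CLASH
Clashes detected on features 'tense' (pres vs fut) and 'voice' (mid vs pass); unification fails.

CLASH on 'tense' (pres vs fut) and 'voice' (mid vs pass)


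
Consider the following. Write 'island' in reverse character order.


Reverse 'island' character by character: 'dnalsi'.

dnalsi


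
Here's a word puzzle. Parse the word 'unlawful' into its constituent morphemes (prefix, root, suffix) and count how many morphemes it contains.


Step 1: Identify prefix: 'un' (meaning: not/reverse)
Step 2: Identify root: 'law'
Step 3: Identify suffix(es): 'ful'
Decomposition: un- (prefix: not/reverse) + law (root) + -ful (suffix: full of)
Total morphemes: 3

3 morphemes (un- (prefix: not/reverse) + law (root) + -ful (suffix: full of))


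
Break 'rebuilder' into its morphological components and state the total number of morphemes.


Step 1: Identify prefix: 're' (meaning: again)
Step 2: Identify root: 'build'
Step 3: Identify suffix(es): 'er'
Decomposition: re- (prefix: again) + build (root) + -er (suffix: one who)
Total morphemes: 3

3 morphemes (re- (prefix: again) + build (root) + -er (suffix: one who))


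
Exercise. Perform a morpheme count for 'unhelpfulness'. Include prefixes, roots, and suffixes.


Decomposition: un- (prefix) + help (root) + -ful (suffix) + -ness (suffix) = 4 morpheme(s)

4 morphemes


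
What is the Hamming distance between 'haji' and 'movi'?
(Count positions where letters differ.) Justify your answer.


Alignment:
Position 1: 'h' vs 'm' = DIFFER
Position 2: 'a' vs 'o' = DIFFER
Position 3: 'j' vs 'v' = DIFFER
Position 4: 'i' vs 'i' = match
Total differences: 3

3


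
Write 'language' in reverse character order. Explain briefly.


Reverse 'language' character by character: 'egaugnal'.

egaugnal


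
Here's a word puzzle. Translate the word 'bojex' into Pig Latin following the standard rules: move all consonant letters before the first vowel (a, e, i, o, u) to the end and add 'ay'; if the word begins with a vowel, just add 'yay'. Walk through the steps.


'bojex': move consonant cluster 'b' to end and add 'ay': 'ojexbay'.

ojexbay


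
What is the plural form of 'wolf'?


Apply rule: Change -f to -ves. 'wolf' becomes 'wolves'.

wolves


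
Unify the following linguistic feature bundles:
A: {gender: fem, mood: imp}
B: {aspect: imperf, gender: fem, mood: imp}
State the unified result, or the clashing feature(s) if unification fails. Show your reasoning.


Compare features:
aspect: A=_ vs B=imperf -> unified: imperf
gender: A=fem vs B=fem -> unified: fem
mood: A=imp vs B=imp -> unified: imp
No clashes found.

Unified: {aspect: imperf, gender: fem, mood: imp}


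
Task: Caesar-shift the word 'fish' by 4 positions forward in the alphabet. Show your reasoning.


Shift each letter by 4: f -> j, i -> m, s -> w, h -> l. Result: 'jmwl'.

jmwl


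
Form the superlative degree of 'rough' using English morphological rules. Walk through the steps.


Apply superlative formation (add -est): 'rough' -> 'roughest'.

roughest


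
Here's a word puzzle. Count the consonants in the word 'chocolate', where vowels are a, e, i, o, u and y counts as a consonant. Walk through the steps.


Consonants in 'chocolate': c, h, c, l, t = 5 consonants.

5


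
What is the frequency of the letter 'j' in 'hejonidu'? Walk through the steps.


Letter 'j' in 'hejonidu': found at position(s) 3 = 1 occurrence(s).

1


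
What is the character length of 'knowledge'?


Spell out 'knowledge' and number each letter: k(1), n(2), o(3), w(4), l(5), e(6), d(7), g(8), e(9). Total: 9 letters.

9


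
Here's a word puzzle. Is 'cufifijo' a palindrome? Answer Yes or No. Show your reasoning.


Forward: 'cufifijo'
Reversed: 'ojififuc'
They differ.

No


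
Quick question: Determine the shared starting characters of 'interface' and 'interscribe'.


Compare from the start: 5 characters match: 'inter'. Mismatch at position 6: 'f' vs 's'.

inter


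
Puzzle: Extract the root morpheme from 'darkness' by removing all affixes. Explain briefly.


Remove suffix '-ness' from 'darkness' to get root 'dark'.

dark


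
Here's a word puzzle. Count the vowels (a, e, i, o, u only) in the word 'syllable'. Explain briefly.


Vowels in 'syllable': a, e = 2 vowels.

2


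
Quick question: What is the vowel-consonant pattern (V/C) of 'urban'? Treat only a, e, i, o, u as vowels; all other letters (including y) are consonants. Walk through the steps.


Letter mapping: u = V, r = C, b = C, a = V, n = C.

VCCVC


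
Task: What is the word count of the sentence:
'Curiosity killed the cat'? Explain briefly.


Split into words: Curiosity | killed | the | cat = 4 words.

4


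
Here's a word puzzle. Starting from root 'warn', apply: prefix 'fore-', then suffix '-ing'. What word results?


Step 1: Add prefix 'fore-' to 'warn' = 'forewarn'
Step 2: Add suffix '-ing' to 'forewarn' = 'forewarning'

forewarning


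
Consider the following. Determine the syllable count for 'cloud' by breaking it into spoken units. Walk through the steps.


Break 'cloud' into syllables: cloud -> cloud = 1 syllable

1 syllable


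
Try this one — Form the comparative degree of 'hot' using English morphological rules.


Apply comparative formation (double final consonant, add -er): 'hot' -> 'hotter'.

hotter


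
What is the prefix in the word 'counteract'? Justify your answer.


The word 'counteract' = 'counter' (prefix) + 'act' (root). The prefix is 'counter'.

counter


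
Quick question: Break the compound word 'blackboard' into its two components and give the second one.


Split 'blackboard' into 'black' + 'board'. The second part is 'board'.

board


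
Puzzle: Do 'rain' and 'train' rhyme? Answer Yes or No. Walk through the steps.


Rime (stressed vowel + following sounds) of 'rain': -ain = /eɪn/
Rime of 'train': -ain = /eɪn/
/eɪn/ and /eɪn/ are the same ending sound, so the words rhyme.

Yes


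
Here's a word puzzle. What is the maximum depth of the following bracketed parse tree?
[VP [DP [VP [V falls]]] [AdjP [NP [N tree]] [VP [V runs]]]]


Count bracket nesting levels:
'[' at pos 0: depth = 1
'[' at pos 4: depth = 2
'[' at pos 8: depth = 3
'[' at pos 12: depth = 4
'[' at pos 24: depth = 2
'[' at pos 30: depth = 3
'[' at pos 34: depth = 4
'[' at pos 44: depth = 3
'[' at pos 48: depth = 4
Maximum depth reached: 4

4


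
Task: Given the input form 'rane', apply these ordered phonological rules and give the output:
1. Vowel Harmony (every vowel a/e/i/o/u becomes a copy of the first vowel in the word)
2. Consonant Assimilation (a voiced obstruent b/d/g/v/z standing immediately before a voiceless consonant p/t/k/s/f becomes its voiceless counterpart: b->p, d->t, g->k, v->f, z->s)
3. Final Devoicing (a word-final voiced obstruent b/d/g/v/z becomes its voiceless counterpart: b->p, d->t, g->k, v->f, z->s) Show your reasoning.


Starting form: 'rane'
Rule 1: Vowel Harmony: all vowels become 'a' (matching first vowel). 'rane' -> 'rana'
Rule 2: Consonant Assimilation: no voiced obstruent (b/d/g/v/z) stands immediately before a voiceless consonant (p/t/k/s/f). No change.
Rule 3: Final Devoicing: the word ends in the vowel 'a', not a consonant. No change.
Final form: 'rana'

rana


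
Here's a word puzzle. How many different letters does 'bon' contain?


Unique letters in 'bon': {b, n, o} = 3 distinct letters.

3


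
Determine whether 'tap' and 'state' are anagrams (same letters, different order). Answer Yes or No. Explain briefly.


Sorted letters of 'tap': 'apt'
Sorted letters of 'state': 'aestt'
They do not match.

No


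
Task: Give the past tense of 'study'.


Apply rule: Change -y to -ied. 'study' becomes 'studied'.

studied


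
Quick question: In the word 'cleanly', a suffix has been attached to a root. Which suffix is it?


The word 'cleanly' = 'clean' (root) + '-ly' (suffix). The suffix is '-ly'.

ly


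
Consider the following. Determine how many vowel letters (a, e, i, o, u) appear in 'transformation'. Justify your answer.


Vowels in 'transformation': a, o, a, i, o = 5 vowels.

5


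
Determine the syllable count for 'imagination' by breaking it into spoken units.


Break 'imagination' into syllables: i-mag-i-na-tion -> i | mag | i | na | tion = 5 syllables

5 syllables


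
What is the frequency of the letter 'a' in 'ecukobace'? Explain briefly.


Letter 'a' in 'ecukobace': found at position(s) 7 = 1 occurrence(s).

1


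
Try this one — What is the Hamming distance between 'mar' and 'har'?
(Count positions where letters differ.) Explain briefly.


Alignment:
Position 1: 'm' vs 'h' = DIFFER
Position 2: 'a' vs 'a' = match
Position 3: 'r' vs 'r' = match
Total differences: 1

1


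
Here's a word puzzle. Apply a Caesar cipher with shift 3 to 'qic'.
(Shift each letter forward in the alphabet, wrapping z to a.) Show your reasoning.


Shift each letter by 3: q -> t, i -> l, c -> f. Result: 'tlf'.

tlf


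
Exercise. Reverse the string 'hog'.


Reverse 'hog' character by character: 'goh'.

goh


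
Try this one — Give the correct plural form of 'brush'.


Apply rule: Add -es (sibilant/fricative ending). 'brush' becomes 'brushes'.

brushes


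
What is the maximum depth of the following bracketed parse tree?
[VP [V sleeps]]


Count bracket nesting levels:
'[' at pos 0: depth = 1
'[' at pos 4: depth = 2
Maximum depth reached: 2

2


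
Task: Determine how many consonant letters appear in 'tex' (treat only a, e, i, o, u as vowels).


Consonants in 'tex': t, x = 2 consonants.

2


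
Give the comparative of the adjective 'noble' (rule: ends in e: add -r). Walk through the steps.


Apply comparative formation (ends in e: add -r): 'noble' -> 'nobler'.

nobler


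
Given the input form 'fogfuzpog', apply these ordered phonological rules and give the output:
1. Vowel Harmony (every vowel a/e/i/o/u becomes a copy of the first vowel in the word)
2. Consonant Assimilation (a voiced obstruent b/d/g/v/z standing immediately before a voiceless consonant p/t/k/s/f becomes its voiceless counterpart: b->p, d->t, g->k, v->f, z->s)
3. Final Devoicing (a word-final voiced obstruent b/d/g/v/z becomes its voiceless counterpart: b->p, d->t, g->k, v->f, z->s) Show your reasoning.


Starting form: 'fogfuzpog'
Rule 1: Vowel Harmony: all vowels become 'o' (matching first vowel). 'fogfuzpog' -> 'fogfozpog'
Rule 2: Consonant Assimilation: voiced obstruent before voiceless consonant becomes voiceless ('gf' -> 'kf', 'zp' -> 'sp'). 'fogfozpog' -> 'fokfospog'
Rule 3: Final Devoicing: word-final voiced obstruent 'g' becomes voiceless 'k'. 'fokfospog' -> 'fokfospok'
Final form: 'fokfospok'

fokfospok


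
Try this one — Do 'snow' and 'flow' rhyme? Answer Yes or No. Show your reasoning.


Rime (stressed vowel + following sounds) of 'snow': -ow = /oʊ/
Rime of 'flow': -ow = /oʊ/
/oʊ/ and /oʊ/ are the same ending sound, so the words rhyme.

Yes


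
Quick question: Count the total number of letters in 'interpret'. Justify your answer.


Spell out 'interpret' and number each letter: i(1), n(2), t(3), e(4), r(5), p(6), r(7), e(8), t(9). Total: 9 letters.

9


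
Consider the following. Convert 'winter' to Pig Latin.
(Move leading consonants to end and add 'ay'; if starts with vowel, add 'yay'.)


'winter': move consonant cluster 'w' to end and add 'ay': 'interway'.

interway


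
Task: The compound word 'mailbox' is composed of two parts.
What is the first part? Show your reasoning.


Split 'mailbox' into 'mail' + 'box'. The first part is 'mail'.

mail


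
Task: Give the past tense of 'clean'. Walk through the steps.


Apply rule: Add -ed. 'clean' becomes 'cleaned'.

cleaned


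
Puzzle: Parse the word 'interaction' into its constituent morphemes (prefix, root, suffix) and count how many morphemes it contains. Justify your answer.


Step 1: Identify prefix: 'inter' (meaning: between)
Step 2: Identify root: 'act'
Step 3: Identify suffix(es): 'ion'
Decomposition: inter- (prefix: between) + act (root) + -ion (suffix: act of)
Total morphemes: 3

3 morphemes (inter- (prefix: between) + act (root) + -ion (suffix: act of))


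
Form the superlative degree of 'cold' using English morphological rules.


Apply superlative formation (add -est): 'cold' -> 'coldest'.

coldest


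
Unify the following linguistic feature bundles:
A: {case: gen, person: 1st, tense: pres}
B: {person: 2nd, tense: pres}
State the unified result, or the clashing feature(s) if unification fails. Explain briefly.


Compare features:
case: A=gen vs B=_ -> unified: gen
person: A=1st vs B=2nd -> CLASH
tense: A=pres vs B=pres -> unified: pres
Clash detected on feature 'person' (1st vs 2nd); unification fails.

CLASH on 'person' (1st vs 2nd)


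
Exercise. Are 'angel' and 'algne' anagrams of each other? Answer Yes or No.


Sorted letters of 'angel': 'aegln'
Sorted letters of 'algne': 'aegln'
They match.

Yes


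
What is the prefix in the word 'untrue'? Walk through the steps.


The word 'untrue' = 'un' (prefix) + 'true' (root). The prefix is 'un'.

un


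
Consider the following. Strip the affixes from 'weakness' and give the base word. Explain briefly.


Remove suffix '-ness' from 'weakness' to get root 'weak'.

weak


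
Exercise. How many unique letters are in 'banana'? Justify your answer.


Unique letters in 'banana': {a, b, n} = 3 distinct letters.

3


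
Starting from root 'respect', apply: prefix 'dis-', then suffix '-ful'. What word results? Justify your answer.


Step 1: Add prefix 'dis-' to 'respect' = 'disrespect'
Step 2: Add suffix '-ful' to 'disrespect' = 'disrespectful'

disrespectful


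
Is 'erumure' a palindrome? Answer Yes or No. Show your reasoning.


Forward: 'erumure'
Reversed: 'erumure'
They are identical.

Yes


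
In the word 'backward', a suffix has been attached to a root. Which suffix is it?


The word 'backward' = 'back' (root) + '-ward' (suffix). The suffix is '-ward'.

ward


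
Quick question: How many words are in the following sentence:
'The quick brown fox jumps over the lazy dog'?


Split into words: The | quick | brown | fox | jumps | over | the | lazy | dog = 9 words.

9


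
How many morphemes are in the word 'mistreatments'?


Decomposition: mis- (prefix) + treat (root) + -ment (suffix) + -s (plural) = 4 morpheme(s)

4 morphemes


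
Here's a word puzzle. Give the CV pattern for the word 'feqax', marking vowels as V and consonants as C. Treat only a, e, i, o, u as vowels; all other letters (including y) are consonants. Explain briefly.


Letter mapping: f = C, e = V, q = C, a = V, x = C.

CVCVC


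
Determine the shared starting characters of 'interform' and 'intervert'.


Compare from the start: 5 characters match: 'inter'. Mismatch at position 6: 'f' vs 'v'.

inter


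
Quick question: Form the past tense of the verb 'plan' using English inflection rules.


Apply rule: Double final consonant and add -ed. 'plan' becomes 'planned'.

planned


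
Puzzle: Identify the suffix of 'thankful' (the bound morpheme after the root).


The word 'thankful' = 'thank' (root) + '-ful' (suffix). The suffix is '-ful'.

ful


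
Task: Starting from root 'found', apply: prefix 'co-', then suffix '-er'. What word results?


Step 1: Add prefix 'co-' to 'found' = 'cofound'
Step 2: Add suffix '-er' to 'cofound' = 'cofounder'

cofounder


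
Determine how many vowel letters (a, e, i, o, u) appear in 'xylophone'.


Vowels in 'xylophone': o, o, e = 3 vowels.

3


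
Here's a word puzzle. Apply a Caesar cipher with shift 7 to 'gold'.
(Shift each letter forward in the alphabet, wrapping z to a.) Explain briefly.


Shift each letter by 7: g -> n, o -> v, l -> s, d -> k. Result: 'nvsk'.

nvsk


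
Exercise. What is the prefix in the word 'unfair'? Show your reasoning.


The word 'unfair' = 'un' (prefix) + 'fair' (root). The prefix is 'un'.

un


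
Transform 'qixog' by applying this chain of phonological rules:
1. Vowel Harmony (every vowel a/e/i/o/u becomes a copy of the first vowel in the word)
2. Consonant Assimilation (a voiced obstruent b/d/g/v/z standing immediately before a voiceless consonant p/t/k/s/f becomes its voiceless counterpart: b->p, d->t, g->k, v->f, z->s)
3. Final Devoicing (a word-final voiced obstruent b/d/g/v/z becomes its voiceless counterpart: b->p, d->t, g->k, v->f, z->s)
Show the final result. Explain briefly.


Starting form: 'qixog'
Rule 1: Vowel Harmony: all vowels become 'i' (matching first vowel). 'qixog' -> 'qixig'
Rule 2: Consonant Assimilation: no voiced obstruent (b/d/g/v/z) stands immediately before a voiceless consonant (p/t/k/s/f). No change.
Rule 3: Final Devoicing: word-final voiced obstruent 'g' becomes voiceless 'k'. 'qixig' -> 'qixik'
Final form: 'qixik'

qixik


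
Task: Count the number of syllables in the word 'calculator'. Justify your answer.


Break 'calculator' into syllables: cal-cu-la-tor -> cal | cu | la | tor = 4 syllables

4 syllables


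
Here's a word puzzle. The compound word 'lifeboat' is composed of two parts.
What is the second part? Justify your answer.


Split 'lifeboat' into 'life' + 'boat'. The second part is 'boat'.

boat


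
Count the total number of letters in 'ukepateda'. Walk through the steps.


Spell out 'ukepateda' and number each letter: u(1), k(2), e(3), p(4), a(5), t(6), e(7), d(8), a(9). Total: 9 letters.

9


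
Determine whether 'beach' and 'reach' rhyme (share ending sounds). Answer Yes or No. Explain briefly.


Rime (stressed vowel + following sounds) of 'beach': -each = /iːtʃ/
Rime of 'reach': -each = /iːtʃ/
/iːtʃ/ and /iːtʃ/ are the same ending sound, so the words rhyme.

Yes


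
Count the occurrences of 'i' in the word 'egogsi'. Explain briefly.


Letter 'i' in 'egogsi': found at position(s) 6 = 1 occurrence(s).

1


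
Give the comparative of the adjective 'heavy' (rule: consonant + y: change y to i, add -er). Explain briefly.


Apply comparative formation (consonant + y: change y to i, add -er): 'heavy' -> 'heavier'.

heavier


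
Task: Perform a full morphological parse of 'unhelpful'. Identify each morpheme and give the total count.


Step 1: Identify prefix: 'un' (meaning: not/reverse)
Step 2: Identify root: 'help'
Step 3: Identify suffix(es): 'ful'
Decomposition: un- (prefix: not/reverse) + help (root) + -ful (suffix: full of)
Total morphemes: 3

3 morphemes (un- (prefix: not/reverse) + help (root) + -ful (suffix: full of))


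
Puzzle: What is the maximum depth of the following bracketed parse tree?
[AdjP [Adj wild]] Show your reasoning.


Count bracket nesting levels:
'[' at pos 0: depth = 1
'[' at pos 6: depth = 2
Maximum depth reached: 2

2


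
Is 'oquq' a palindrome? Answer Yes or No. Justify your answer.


Forward: 'oquq'
Reversed: 'quqo'
They differ.

No


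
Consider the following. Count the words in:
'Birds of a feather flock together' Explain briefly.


Split into words: Birds | of | a | feather | flock | together = 6 words.

6


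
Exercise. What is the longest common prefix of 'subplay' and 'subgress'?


Compare from the start: 3 characters match: 'sub'. Mismatch at position 4: 'p' vs 'g'.

sub


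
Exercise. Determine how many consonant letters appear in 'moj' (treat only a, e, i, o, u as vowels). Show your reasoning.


Consonants in 'moj': m, j = 2 consonants.

2


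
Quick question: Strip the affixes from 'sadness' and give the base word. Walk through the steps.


Remove suffix '-ness' from 'sadness' to get root 'sad'.

sad


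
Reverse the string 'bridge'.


Reverse 'bridge' character by character: 'egdirb'.

egdirb


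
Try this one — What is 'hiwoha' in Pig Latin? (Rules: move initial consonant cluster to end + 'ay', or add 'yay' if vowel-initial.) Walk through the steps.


'hiwoha': move consonant cluster 'h' to end and add 'ay': 'iwohahay'.

iwohahay


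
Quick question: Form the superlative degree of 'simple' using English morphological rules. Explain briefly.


Apply superlative formation (ends in e: add -st): 'simple' -> 'simplest'.

simplest


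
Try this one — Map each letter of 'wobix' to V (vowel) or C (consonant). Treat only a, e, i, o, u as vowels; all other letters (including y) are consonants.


Letter mapping: w = C, o = V, b = C, i = V, x = C.

CVCVC


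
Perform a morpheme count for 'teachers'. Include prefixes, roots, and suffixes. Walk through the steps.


Decomposition: teach (root) + -er (suffix) + -s (plural) = 3 morpheme(s)

3 morphemes


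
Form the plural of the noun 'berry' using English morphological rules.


Apply rule: Change -y to -ies (consonant + y). 'berry' becomes 'berries'.

berries


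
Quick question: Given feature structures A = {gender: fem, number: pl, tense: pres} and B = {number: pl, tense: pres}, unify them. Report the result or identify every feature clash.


Compare features:
gender: A=fem vs B=_ -> unified: fem
number: A=pl vs B=pl -> unified: pl
tense: A=pres vs B=pres -> unified: pres
No clashes found.

Unified: {gender: fem, number: pl, tense: pres}


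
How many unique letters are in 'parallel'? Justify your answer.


Unique letters in 'parallel': {a, e, l, p, r} = 5 distinct letters.

5


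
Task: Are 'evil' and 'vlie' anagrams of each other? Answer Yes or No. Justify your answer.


Sorted letters of 'evil': 'eilv'
Sorted letters of 'vlie': 'eilv'
They match.

Yes


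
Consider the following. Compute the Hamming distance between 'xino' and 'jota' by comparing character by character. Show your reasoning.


Alignment:
Position 1: 'x' vs 'j' = DIFFER
Position 2: 'i' vs 'o' = DIFFER
Position 3: 'n' vs 't' = DIFFER
Position 4: 'o' vs 'a' = DIFFER
Total differences: 4

4


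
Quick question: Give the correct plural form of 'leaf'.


Apply rule: Change -f to -ves. 'leaf' becomes 'leaves'.

leaves


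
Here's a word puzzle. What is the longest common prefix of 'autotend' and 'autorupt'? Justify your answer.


Compare from the start: 4 characters match: 'auto'. Mismatch at position 5: 't' vs 'r'.

auto


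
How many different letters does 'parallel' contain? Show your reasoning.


Unique letters in 'parallel': {a, e, l, p, r} = 5 distinct letters.

5


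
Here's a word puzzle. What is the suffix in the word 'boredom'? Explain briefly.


The word 'boredom' = 'bore' (root) + '-dom' (suffix). The suffix is '-dom'.

dom


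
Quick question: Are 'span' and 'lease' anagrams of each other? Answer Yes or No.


Sorted letters of 'span': 'anps'
Sorted letters of 'lease': 'aeels'
They do not match.

No


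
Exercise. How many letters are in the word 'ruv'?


Spell out 'ruv' and number each letter: r(1), u(2), v(3). Total: 3 letters.

3


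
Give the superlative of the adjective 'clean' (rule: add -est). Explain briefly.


Apply superlative formation (add -est): 'clean' -> 'cleanest'.

cleanest


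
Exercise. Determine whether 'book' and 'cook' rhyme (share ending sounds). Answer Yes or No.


Rime (stressed vowel + following sounds) of 'book': -ook = /ʊk/
Rime of 'cook': -ook = /ʊk/
/ʊk/ and /ʊk/ are the same ending sound, so the words rhyme.

Yes


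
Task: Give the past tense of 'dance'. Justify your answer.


Apply rule: Add -d (word ends in -e). 'dance' becomes 'danced'.

danced


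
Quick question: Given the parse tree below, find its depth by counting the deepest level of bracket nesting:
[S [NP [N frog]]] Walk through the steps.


Count bracket nesting levels:
'[' at pos 0: depth = 1
'[' at pos 3: depth = 2
'[' at pos 7: depth = 3
Maximum depth reached: 3

3


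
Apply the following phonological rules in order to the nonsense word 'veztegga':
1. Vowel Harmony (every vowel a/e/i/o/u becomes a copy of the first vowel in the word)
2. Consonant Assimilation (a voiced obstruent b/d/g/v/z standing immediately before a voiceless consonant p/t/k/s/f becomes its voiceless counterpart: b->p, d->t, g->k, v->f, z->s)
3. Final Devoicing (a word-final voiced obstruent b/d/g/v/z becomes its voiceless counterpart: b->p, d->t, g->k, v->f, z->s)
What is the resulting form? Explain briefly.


Starting form: 'veztegga'
Rule 1: Vowel Harmony: all vowels become 'e' (matching first vowel). 'veztegga' -> 'veztegge'
Rule 2: Consonant Assimilation: voiced obstruent before voiceless consonant becomes voiceless ('zt' -> 'st'). 'veztegge' -> 'vestegge'
Rule 3: Final Devoicing: the word ends in the vowel 'e', not a consonant. No change.
Final form: 'vestegge'

vestegge


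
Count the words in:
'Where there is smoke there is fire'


Split into words: Where | there | is | smoke | there | is | fire = 7 words.

7


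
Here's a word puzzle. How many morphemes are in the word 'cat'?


Decomposition: cat (free morpheme) = 1 morpheme(s)

1 morphemes


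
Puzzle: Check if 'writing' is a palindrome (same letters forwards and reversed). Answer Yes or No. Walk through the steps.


Forward: 'writing'
Reversed: 'gnitirw'
They differ.

No


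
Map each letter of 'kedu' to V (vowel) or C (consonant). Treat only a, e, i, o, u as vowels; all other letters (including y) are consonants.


Letter mapping: k = C, e = V, d = C, u = V.

CVCV


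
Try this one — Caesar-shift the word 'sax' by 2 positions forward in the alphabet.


Shift each letter by 2: s -> u, a -> c, x -> z. Result: 'ucz'.

ucz


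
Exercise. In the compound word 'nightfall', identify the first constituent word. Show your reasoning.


Split 'nightfall' into 'night' + 'fall'. The first part is 'night'.

night


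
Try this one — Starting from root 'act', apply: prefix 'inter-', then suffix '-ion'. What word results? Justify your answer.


Step 1: Add prefix 'inter-' to 'act' = 'interact'
Step 2: Add suffix '-ion' to 'interact' = 'interaction'

interaction


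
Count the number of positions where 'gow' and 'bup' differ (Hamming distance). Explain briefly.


Alignment:
Position 1: 'g' vs 'b' = DIFFER
Position 2: 'o' vs 'u' = DIFFER
Position 3: 'w' vs 'p' = DIFFER
Total differences: 3

3


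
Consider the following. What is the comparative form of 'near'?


Apply comparative formation (add -er): 'near' -> 'nearer'.

nearer


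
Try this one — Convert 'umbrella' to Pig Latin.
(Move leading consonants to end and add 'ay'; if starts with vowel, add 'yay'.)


'umbrella' starts with a vowel, so add 'yay': 'umbrellayay'.

umbrellayay


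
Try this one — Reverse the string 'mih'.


Reverse 'mih' character by character: 'him'.

him


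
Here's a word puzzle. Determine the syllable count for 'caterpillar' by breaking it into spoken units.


Break 'caterpillar' into syllables: cat-er-pil-lar -> cat | er | pil | lar = 4 syllables

4 syllables


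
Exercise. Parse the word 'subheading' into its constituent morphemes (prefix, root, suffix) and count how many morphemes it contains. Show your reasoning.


Step 1: Identify prefix: 'sub' (meaning: below)
Step 2: Identify root: 'head'
Step 3: Identify suffix(es): 'ing'
Decomposition: sub- (prefix: below) + head (root) + -ing (suffix: ongoing/result)
Total morphemes: 3

3 morphemes (sub- (prefix: below) + head (root) + -ing (suffix: ongoing/result))


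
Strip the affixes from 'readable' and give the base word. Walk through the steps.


Remove suffix '-able' from 'readable' to get root 'read'.

read


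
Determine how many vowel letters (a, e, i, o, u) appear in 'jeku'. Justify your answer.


Vowels in 'jeku': e, u = 2 vowels.

2


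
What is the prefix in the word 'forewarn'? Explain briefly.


The word 'forewarn' = 'fore' (prefix) + 'warn' (root). The prefix is 'fore'.

fore


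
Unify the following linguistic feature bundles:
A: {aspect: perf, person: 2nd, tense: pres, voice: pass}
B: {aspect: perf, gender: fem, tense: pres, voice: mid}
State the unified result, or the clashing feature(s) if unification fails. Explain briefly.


Compare features:
aspect: A=perf vs B=perf -> unified: perf
gender: A=_ vs B=fem -> unified: fem
person: A=2nd vs B=_ -> unified: 2nd
tense: A=pres vs B=pres -> unified: pres
voice: A=pass vs B=mid -> CLASH
Clash detected on feature 'voice' (pass vs mid); unification fails.

CLASH on 'voice' (pass vs mid)


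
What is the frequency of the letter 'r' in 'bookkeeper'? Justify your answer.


Letter 'r' in 'bookkeeper': found at position(s) 10 = 1 occurrence(s).

1


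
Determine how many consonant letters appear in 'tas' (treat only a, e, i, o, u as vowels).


Consonants in 'tas': t, s = 2 consonants.

2


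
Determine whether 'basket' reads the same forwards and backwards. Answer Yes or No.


Forward: 'basket'
Reversed: 'teksab'
They differ.

No


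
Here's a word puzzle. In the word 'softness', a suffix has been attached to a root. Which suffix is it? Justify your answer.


The word 'softness' = 'soft' (root) + '-ness' (suffix). The suffix is '-ness'.

ness


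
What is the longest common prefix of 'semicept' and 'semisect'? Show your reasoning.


Compare from the start: 4 characters match: 'semi'. Mismatch at position 5: 'c' vs 's'.

semi


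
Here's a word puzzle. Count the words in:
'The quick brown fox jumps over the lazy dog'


Split into words: The | quick | brown | fox | jumps | over | the | lazy | dog = 9 words.

9


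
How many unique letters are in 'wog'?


Unique letters in 'wog': {g, o, w} = 3 distinct letters.

3


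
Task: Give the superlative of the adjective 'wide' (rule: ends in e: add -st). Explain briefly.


Apply superlative formation (ends in e: add -st): 'wide' -> 'widest'.

widest


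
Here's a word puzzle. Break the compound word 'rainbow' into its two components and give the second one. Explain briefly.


Split 'rainbow' into 'rain' + 'bow'. The second part is 'bow'.

bow


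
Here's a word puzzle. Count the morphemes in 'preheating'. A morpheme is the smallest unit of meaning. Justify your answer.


Decomposition: pre- (prefix) + heat (root) + -ing (suffix) = 3 morpheme(s)

3 morphemes


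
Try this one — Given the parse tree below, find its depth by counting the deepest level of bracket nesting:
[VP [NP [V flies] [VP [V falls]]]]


Count bracket nesting levels:
'[' at pos 0: depth = 1
'[' at pos 4: depth = 2
'[' at pos 8: depth = 3
'[' at pos 18: depth = 3
'[' at pos 22: depth = 4
Maximum depth reached: 4

4


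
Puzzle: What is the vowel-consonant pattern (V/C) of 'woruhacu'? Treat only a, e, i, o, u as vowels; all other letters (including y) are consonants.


Letter mapping: w = C, o = V, r = C, u = V, h = C, a = V, c = C, u = V.

CVCVCVCV


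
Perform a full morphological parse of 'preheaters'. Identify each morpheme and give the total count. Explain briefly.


Step 1: Identify prefix: 'pre' (meaning: before)
Step 2: Identify root: 'heat'
Step 3: Identify suffix(es): 'er, s'
Decomposition: pre- (prefix: before) + heat (root) + -er (suffix: one who) + -s (plural)
Total morphemes: 4

4 morphemes (pre- (prefix: before) + heat (root) + -er (suffix: one who) + -s (plural))


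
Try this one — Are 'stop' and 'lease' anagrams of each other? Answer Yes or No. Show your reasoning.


Sorted letters of 'stop': 'opst'
Sorted letters of 'lease': 'aeels'
They do not match.

No


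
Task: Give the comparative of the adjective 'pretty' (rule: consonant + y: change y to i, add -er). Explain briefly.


Apply comparative formation (consonant + y: change y to i, add -er): 'pretty' -> 'prettier'.

prettier


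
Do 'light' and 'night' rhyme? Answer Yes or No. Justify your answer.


Rime (stressed vowel + following sounds) of 'light': -ight = /aɪt/
Rime of 'night': -ight = /aɪt/
/aɪt/ and /aɪt/ are the same ending sound, so the words rhyme.

Yes


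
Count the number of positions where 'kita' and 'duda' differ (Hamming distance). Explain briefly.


Alignment:
Position 1: 'k' vs 'd' = DIFFER
Position 2: 'i' vs 'u' = DIFFER
Position 3: 't' vs 'd' = DIFFER
Position 4: 'a' vs 'a' = match
Total differences: 3

3


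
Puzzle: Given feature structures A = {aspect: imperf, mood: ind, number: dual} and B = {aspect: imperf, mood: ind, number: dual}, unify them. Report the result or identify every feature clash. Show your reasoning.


Compare features:
aspect: A=imperf vs B=imperf -> unified: imperf
mood: A=ind vs B=ind -> unified: ind
number: A=dual vs B=dual -> unified: dual
No clashes found.

Unified: {aspect: imperf, mood: ind, number: dual}


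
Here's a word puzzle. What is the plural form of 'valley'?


Apply rule: Add -s. 'valley' becomes 'valleys'.

valleys


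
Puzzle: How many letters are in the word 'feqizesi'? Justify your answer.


Spell out 'feqizesi' and number each letter: f(1), e(2), q(3), i(4), z(5), e(6), s(7), i(8). Total: 8 letters.

8


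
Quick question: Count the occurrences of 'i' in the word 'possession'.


Letter 'i' in 'possession': found at position(s) 8 = 1 occurrence(s).

1


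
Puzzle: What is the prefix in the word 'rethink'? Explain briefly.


The word 'rethink' = 're' (prefix) + 'think' (root). The prefix is 're'.

re


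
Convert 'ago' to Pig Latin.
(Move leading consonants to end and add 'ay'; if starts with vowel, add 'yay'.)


'ago' starts with a vowel, so add 'yay': 'agoyay'.

agoyay


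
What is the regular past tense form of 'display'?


Apply rule: Add -ed. 'display' becomes 'displayed'.

displayed


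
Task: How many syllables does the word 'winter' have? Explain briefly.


Break 'winter' into syllables: win-ter -> win | ter = 2 syllables

2 syllables


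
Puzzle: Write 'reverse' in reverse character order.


Reverse 'reverse' character by character: 'esrever'.

esrever


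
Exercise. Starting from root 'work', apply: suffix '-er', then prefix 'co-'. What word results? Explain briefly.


Step 1: Add suffix '-er' to 'work' = 'worker'
Step 2: Add prefix 'co-' to 'worker' = 'coworker'

coworker


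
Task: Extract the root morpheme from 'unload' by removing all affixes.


Remove prefix 'un' from 'unload' to get root 'load'.

load


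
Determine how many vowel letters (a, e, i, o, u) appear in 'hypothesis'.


Vowels in 'hypothesis': o, e, i = 3 vowels.

3


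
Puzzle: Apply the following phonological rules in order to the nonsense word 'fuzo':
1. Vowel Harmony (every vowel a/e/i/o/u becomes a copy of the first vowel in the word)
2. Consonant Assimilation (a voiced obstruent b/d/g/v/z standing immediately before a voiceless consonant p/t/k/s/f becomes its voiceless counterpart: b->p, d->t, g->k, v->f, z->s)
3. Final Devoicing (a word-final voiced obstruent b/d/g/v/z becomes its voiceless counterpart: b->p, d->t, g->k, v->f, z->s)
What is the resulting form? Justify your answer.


Starting form: 'fuzo'
Rule 1: Vowel Harmony: all vowels become 'u' (matching first vowel). 'fuzo' -> 'fuzu'
Rule 2: Consonant Assimilation: no voiced obstruent (b/d/g/v/z) stands immediately before a voiceless consonant (p/t/k/s/f). No change.
Rule 3: Final Devoicing: the word ends in the vowel 'u', not a consonant. No change.
Final form: 'fuzu'

fuzu


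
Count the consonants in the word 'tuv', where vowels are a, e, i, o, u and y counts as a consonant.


Consonants in 'tuv': t, v = 2 consonants.

2


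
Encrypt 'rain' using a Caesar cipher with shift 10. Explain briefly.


Shift each letter by 10: r -> b, a -> k, i -> s, n -> x. Result: 'bksx'.

bksx


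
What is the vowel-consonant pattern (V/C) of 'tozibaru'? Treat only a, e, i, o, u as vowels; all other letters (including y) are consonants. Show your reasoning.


Letter mapping: t = C, o = V, z = C, i = V, b = C, a = V, r = C, u = V.

CVCVCVCV


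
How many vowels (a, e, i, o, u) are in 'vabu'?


Vowels in 'vabu': a, u = 2 vowels.

2


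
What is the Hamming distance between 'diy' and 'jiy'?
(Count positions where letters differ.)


Alignment:
Position 1: 'd' vs 'j' = DIFFER
Position 2: 'i' vs 'i' = match
Position 3: 'y' vs 'y' = match
Total differences: 1

1


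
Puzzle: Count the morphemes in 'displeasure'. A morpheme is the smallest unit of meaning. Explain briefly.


Decomposition: dis- (prefix) + please (root) + -ure (suffix) = 3 morpheme(s)

3 morphemes


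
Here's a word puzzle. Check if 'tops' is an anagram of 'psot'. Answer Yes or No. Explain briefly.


Sorted letters of 'tops': 'opst'
Sorted letters of 'psot': 'opst'
They match.

Yes


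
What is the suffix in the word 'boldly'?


The word 'boldly' = 'bold' (root) + '-ly' (suffix). The suffix is '-ly'.

ly


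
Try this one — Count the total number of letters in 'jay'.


Spell out 'jay' and number each letter: j(1), a(2), y(3). Total: 3 letters.

3


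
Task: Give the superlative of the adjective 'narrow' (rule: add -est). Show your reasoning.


Apply superlative formation (add -est): 'narrow' -> 'narrowest'.

narrowest
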